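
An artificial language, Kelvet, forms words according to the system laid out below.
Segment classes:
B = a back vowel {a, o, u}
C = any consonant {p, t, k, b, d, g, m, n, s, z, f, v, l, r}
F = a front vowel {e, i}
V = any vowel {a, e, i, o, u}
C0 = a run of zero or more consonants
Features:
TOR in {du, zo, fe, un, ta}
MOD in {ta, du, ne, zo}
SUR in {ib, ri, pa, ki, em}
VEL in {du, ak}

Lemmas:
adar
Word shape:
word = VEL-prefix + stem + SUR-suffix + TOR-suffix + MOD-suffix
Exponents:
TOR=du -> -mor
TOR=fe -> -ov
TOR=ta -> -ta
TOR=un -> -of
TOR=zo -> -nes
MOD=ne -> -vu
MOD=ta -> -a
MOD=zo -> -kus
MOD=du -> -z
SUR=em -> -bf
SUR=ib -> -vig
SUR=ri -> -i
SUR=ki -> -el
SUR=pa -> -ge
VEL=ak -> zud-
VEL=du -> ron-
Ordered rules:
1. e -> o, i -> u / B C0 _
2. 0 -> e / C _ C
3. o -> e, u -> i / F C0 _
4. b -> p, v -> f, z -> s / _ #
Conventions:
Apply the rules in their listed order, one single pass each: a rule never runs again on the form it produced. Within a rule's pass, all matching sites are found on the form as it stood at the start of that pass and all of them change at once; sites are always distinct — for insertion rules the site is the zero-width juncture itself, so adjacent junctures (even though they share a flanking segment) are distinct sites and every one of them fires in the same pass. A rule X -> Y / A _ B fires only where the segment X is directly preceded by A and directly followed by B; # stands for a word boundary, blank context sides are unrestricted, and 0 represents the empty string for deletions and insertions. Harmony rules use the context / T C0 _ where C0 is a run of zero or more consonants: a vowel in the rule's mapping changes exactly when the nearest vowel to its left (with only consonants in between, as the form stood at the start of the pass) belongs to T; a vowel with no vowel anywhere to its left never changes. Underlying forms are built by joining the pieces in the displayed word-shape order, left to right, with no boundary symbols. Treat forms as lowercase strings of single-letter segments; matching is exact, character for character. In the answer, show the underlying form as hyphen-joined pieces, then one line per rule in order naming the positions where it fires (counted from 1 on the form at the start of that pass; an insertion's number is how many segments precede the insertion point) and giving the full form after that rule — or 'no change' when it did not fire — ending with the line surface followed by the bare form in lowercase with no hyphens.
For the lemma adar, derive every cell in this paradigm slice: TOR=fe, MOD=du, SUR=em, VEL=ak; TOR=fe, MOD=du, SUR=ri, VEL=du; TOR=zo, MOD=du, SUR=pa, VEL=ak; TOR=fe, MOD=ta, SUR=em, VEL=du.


cell TOR=fe, MOD=du, SUR=em, VEL=ak:
underlying: zud-adar-bf-ov-z
1. e -> o, i -> u / B C0 _: no change
2. 0 -> e / C _ C: inserts after position(s) 7, 8, 11: zudadarebefovez
3. o -> e, u -> i / F C0 _: fires at position(s) 12: zudadarebefevez
4. b -> p, v -> f, z -> s / _ #: fires at position(s) 15: zudadarebefeves
surface: zudadarebefeves

cell TOR=fe, MOD=du, SUR=ri, VEL=du:
underlying: ron-adar-i-ov-z
1. e -> o, i -> u / B C0 _: fires at position(s) 8: ronadaruovz
2. 0 -> e / C _ C: inserts after position(s) 10: ronadaruovez
3. o -> e, u -> i / F C0 _: no change
4. b -> p, v -> f, z -> s / _ #: fires at position(s) 12: ronadaruoves
surface: ronadaruoves

cell TOR=zo, MOD=du, SUR=pa, VEL=ak:
underlying: zud-adar-ge-nes-z
1. e -> o, i -> u / B C0 _: fires at position(s) 9: zudadargonesz
2. 0 -> e / C _ C: inserts after position(s) 7, 12: zudadaregonesez
3. o -> e, u -> i / F C0 _: fires at position(s) 10: zudadaregenesez
4. b -> p, v -> f, z -> s / _ #: fires at position(s) 15: zudadaregeneses
surface: zudadaregeneses

cell TOR=fe, MOD=ta, SUR=em, VEL=du:
underlying: ron-adar-bf-ov-a
1. e -> o, i -> u / B C0 _: no change
2. 0 -> e / C _ C: inserts after position(s) 7, 8: ronadarebefova
3. o -> e, u -> i / F C0 _: fires at position(s) 12: ronadarebefeva
4. b -> p, v -> f, z -> s / _ #: no change
surface: ronadarebefeva


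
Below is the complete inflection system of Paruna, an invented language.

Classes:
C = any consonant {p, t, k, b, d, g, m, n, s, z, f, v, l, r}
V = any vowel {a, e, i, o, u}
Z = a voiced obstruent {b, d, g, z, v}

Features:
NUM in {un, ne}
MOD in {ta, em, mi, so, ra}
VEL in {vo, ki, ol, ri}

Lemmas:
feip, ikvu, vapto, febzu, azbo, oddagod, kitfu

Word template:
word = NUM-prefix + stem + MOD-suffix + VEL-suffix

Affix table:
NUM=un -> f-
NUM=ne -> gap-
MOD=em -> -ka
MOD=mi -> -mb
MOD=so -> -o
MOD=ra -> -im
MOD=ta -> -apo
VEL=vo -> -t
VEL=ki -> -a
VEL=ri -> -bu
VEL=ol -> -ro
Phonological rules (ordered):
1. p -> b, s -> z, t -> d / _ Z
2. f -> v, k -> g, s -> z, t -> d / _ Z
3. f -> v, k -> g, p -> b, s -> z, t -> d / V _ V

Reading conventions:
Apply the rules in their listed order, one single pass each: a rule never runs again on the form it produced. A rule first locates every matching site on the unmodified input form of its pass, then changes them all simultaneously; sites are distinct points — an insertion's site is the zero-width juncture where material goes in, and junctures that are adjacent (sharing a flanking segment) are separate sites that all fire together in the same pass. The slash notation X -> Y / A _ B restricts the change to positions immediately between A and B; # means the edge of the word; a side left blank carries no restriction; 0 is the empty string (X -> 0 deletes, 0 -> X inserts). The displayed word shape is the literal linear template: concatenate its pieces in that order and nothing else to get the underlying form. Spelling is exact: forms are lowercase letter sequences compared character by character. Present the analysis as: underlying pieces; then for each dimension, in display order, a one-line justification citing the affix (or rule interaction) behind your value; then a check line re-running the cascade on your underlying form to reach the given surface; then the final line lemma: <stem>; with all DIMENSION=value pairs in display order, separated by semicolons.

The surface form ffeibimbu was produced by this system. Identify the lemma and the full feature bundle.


underlying: f-feip-im-bu
NUM=un - signalled by the affix f-
MOD=ra - signalled by the affix -im
VEL=ri - signalled by the affix -bu
check: ffeipimbu -> ffeipimbu -> ffeipimbu -> ffeibimbu
lemma: feip; NUM=un; MOD=ra; VEL=ri


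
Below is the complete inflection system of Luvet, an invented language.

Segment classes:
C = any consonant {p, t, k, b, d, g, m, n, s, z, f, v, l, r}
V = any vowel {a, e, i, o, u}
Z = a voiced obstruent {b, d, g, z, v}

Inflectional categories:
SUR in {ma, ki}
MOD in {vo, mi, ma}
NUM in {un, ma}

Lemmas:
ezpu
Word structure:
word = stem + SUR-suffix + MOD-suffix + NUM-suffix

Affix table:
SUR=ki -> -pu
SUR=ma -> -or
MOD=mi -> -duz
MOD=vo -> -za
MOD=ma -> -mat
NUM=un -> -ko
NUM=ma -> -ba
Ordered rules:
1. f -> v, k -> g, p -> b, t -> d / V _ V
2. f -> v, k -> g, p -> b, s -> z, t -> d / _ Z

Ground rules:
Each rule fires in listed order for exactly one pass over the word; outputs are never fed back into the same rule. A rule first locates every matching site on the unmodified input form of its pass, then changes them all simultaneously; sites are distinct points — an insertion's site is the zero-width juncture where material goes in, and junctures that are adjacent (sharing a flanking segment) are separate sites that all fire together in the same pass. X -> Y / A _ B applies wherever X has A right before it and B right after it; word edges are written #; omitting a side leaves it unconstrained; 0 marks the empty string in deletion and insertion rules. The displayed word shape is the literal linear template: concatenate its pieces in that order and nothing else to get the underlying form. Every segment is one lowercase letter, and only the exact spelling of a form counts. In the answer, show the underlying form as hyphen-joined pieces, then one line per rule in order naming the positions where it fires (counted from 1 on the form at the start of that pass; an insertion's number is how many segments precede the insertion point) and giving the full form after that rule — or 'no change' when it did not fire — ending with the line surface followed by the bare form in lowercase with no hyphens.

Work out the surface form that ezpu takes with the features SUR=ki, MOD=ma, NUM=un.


underlying: ezpu-pu-mat-ko
1. f -> v, k -> g, p -> b, t -> d / V _ V: fires at position(s) 5: ezpubumatko
2. f -> v, k -> g, p -> b, s -> z, t -> d / _ Z: no change
surface: ezpubumatko


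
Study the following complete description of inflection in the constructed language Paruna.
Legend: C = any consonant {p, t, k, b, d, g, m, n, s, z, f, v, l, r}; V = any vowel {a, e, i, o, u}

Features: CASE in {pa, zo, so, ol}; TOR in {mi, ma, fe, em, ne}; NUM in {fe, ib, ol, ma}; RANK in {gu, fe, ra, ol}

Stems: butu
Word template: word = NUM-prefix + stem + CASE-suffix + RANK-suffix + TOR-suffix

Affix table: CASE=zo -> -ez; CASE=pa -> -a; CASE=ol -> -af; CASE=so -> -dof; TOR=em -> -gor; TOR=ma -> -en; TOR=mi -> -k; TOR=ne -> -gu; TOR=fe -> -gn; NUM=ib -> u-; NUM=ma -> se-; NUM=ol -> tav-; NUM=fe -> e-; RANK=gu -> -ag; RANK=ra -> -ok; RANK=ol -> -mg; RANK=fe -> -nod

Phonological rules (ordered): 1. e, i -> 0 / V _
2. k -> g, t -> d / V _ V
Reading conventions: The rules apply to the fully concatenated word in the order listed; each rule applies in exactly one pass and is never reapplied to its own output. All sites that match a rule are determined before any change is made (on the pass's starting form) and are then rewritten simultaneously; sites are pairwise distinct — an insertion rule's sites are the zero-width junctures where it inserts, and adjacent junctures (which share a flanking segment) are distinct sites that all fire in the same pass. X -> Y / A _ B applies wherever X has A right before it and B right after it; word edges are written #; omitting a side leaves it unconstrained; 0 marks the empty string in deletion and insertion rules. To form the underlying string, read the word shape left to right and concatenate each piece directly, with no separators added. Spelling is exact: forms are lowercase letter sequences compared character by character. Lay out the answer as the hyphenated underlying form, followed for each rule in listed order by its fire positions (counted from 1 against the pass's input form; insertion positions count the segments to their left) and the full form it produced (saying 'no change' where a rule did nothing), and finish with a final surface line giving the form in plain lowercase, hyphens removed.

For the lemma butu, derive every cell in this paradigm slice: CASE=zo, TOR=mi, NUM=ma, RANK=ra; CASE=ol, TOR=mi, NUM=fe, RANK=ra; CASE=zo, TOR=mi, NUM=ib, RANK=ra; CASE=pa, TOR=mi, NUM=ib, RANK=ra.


cell CASE=zo, TOR=mi, NUM=ma, RANK=ra:
underlying: se-butu-ez-ok-k
1. e, i -> 0 / V _: fires at position(s) 7: sebutuzokk
2. k -> g, t -> d / V _ V: fires at position(s) 5: sebuduzokk
surface: sebuduzokk

cell CASE=ol, TOR=mi, NUM=fe, RANK=ra:
underlying: e-butu-af-ok-k
1. e, i -> 0 / V _: no change
2. k -> g, t -> d / V _ V: fires at position(s) 4: ebuduafokk
surface: ebuduafokk

cell CASE=zo, TOR=mi, NUM=ib, RANK=ra:
underlying: u-butu-ez-ok-k
1. e, i -> 0 / V _: fires at position(s) 6: ubutuzokk
2. k -> g, t -> d / V _ V: fires at position(s) 4: ubuduzokk
surface: ubuduzokk

cell CASE=pa, TOR=mi, NUM=ib, RANK=ra:
underlying: u-butu-a-ok-k
1. e, i -> 0 / V _: no change
2. k -> g, t -> d / V _ V: fires at position(s) 4: ubuduaokk
surface: ubuduaokk


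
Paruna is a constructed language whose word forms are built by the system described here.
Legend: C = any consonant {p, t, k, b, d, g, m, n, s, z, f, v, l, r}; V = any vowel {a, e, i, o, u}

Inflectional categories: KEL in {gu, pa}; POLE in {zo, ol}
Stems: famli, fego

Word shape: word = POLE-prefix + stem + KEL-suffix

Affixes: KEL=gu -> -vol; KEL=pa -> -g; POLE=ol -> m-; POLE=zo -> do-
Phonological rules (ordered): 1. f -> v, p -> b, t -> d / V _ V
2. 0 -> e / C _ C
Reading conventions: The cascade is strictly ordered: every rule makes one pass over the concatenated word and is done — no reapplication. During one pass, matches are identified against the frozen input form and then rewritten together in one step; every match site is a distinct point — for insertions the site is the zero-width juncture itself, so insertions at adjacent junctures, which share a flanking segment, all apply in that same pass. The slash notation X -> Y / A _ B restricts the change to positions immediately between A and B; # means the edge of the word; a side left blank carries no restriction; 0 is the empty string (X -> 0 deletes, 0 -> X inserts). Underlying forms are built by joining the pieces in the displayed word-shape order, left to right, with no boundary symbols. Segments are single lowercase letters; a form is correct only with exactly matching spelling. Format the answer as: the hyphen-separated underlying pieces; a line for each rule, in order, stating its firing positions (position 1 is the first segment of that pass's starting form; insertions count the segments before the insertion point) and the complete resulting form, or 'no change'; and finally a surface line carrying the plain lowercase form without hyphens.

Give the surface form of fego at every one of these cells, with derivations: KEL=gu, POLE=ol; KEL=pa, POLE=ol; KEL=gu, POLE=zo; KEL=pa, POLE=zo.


cell KEL=gu, POLE=ol:
underlying: m-fego-vol
1. f -> v, p -> b, t -> d / V _ V: no change
2. 0 -> e / C _ C: inserts after position(s) 1: mefegovol
surface: mefegovol

cell KEL=pa, POLE=ol:
underlying: m-fego-g
1. f -> v, p -> b, t -> d / V _ V: no change
2. 0 -> e / C _ C: inserts after position(s) 1: mefegog
surface: mefegog

cell KEL=gu, POLE=zo:
underlying: do-fego-vol
1. f -> v, p -> b, t -> d / V _ V: fires at position(s) 3: dovegovol
2. 0 -> e / C _ C: no change
surface: dovegovol

cell KEL=pa, POLE=zo:
underlying: do-fego-g
1. f -> v, p -> b, t -> d / V _ V: fires at position(s) 3: dovegog
2. 0 -> e / C _ C: no change
surface: dovegog


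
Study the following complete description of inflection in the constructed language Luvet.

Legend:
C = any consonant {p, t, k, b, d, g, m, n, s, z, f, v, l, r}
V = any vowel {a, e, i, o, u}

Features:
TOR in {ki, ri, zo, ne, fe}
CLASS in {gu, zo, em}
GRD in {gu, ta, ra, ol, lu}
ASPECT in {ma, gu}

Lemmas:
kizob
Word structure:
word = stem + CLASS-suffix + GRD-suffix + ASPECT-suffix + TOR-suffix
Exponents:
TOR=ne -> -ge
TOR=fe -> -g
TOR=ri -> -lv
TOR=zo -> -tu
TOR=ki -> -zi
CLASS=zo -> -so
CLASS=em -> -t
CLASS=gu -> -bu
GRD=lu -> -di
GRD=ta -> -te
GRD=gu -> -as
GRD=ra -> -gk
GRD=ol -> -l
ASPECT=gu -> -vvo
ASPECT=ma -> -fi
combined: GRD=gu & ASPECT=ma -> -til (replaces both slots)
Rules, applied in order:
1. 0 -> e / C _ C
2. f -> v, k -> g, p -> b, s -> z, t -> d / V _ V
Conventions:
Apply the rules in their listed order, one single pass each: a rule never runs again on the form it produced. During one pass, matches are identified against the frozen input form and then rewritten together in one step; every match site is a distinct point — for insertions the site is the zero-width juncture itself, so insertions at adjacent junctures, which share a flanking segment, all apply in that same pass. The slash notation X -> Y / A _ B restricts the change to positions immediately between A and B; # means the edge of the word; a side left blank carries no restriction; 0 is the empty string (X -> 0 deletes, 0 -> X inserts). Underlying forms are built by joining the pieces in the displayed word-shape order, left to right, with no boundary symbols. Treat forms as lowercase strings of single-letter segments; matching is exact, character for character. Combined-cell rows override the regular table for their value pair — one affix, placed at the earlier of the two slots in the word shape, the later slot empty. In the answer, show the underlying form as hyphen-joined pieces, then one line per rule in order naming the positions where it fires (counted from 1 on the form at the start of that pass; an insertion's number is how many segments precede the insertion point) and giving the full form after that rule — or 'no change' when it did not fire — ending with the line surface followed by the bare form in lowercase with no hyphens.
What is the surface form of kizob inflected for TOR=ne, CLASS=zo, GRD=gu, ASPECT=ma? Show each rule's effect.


underlying: kizob-so-til-ge
1. 0 -> e / C _ C: inserts after position(s) 5, 10: kizobesotilege
2. f -> v, k -> g, p -> b, s -> z, t -> d / V _ V: fires at position(s) 7, 9: kizobezodilege
surface: kizobezodilege


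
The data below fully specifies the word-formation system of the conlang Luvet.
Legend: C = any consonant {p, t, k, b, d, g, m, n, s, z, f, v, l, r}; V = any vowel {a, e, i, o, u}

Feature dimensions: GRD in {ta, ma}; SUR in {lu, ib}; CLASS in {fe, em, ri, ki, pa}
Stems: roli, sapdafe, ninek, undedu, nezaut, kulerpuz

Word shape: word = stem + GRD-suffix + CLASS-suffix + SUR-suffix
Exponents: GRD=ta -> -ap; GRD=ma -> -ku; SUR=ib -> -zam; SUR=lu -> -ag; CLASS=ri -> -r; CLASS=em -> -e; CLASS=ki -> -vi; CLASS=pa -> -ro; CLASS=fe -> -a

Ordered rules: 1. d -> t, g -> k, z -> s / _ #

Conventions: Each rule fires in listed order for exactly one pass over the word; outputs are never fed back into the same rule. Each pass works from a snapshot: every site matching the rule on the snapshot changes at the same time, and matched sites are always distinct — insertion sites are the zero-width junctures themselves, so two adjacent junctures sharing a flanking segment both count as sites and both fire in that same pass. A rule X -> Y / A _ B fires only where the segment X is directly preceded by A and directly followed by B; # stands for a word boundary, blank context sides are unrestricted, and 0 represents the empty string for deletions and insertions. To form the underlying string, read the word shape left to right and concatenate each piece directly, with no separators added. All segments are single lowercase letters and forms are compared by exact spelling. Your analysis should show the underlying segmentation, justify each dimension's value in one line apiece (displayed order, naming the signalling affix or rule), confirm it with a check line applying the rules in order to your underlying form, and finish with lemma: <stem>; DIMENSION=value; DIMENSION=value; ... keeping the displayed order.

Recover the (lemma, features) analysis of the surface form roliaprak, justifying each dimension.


underlying: roli-ap-r-ag
GRD=ta - signalled by the affix -ap
SUR=lu - signalled by the affix -ag
CLASS=ri - signalled by the affix -r
check: roliaprag -> roliaprak
lemma: roli; GRD=ta; SUR=lu; CLASS=ri


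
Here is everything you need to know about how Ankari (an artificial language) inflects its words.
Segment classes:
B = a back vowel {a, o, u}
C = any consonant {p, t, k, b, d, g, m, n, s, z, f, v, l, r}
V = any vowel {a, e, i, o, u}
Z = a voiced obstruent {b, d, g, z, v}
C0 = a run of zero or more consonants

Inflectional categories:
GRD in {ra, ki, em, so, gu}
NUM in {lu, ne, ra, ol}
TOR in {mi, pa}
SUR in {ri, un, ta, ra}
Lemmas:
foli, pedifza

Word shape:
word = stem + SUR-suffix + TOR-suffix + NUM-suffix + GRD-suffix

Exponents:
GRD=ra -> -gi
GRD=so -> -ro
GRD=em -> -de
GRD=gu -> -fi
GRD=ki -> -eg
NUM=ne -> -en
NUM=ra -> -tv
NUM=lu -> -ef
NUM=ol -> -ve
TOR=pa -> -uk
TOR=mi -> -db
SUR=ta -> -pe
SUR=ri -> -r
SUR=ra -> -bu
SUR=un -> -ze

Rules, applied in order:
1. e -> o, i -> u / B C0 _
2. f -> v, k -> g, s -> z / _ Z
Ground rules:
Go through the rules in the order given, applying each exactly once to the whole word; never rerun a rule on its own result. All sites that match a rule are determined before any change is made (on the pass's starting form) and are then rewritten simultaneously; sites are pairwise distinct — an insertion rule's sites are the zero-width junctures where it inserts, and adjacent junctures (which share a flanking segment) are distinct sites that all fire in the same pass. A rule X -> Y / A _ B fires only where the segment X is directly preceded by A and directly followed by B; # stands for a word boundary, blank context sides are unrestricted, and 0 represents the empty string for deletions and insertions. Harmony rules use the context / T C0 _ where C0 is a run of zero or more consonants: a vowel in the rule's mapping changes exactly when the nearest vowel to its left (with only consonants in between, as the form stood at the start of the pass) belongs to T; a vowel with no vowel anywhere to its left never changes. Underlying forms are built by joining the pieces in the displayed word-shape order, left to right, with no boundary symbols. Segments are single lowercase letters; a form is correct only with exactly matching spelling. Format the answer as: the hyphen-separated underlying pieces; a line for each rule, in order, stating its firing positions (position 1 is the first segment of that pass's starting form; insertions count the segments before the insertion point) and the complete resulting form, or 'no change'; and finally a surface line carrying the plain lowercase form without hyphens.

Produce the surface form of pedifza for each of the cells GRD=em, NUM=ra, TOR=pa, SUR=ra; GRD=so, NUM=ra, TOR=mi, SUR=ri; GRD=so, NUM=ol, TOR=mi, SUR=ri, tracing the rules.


cell GRD=em, NUM=ra, TOR=pa, SUR=ra:
underlying: pedifza-bu-uk-tv-de
1. e -> o, i -> u / B C0 _: fires at position(s) 15: pedifzabuuktvdo
2. f -> v, k -> g, s -> z / _ Z: fires at position(s) 5: pedivzabuuktvdo
surface: pedivzabuuktvdo

cell GRD=so, NUM=ra, TOR=mi, SUR=ri:
underlying: pedifza-r-db-tv-ro
1. e -> o, i -> u / B C0 _: no change
2. f -> v, k -> g, s -> z / _ Z: fires at position(s) 5: pedivzardbtvro
surface: pedivzardbtvro

cell GRD=so, NUM=ol, TOR=mi, SUR=ri:
underlying: pedifza-r-db-ve-ro
1. e -> o, i -> u / B C0 _: fires at position(s) 12: pedifzardbvoro
2. f -> v, k -> g, s -> z / _ Z: fires at position(s) 5: pedivzardbvoro
surface: pedivzardbvoro


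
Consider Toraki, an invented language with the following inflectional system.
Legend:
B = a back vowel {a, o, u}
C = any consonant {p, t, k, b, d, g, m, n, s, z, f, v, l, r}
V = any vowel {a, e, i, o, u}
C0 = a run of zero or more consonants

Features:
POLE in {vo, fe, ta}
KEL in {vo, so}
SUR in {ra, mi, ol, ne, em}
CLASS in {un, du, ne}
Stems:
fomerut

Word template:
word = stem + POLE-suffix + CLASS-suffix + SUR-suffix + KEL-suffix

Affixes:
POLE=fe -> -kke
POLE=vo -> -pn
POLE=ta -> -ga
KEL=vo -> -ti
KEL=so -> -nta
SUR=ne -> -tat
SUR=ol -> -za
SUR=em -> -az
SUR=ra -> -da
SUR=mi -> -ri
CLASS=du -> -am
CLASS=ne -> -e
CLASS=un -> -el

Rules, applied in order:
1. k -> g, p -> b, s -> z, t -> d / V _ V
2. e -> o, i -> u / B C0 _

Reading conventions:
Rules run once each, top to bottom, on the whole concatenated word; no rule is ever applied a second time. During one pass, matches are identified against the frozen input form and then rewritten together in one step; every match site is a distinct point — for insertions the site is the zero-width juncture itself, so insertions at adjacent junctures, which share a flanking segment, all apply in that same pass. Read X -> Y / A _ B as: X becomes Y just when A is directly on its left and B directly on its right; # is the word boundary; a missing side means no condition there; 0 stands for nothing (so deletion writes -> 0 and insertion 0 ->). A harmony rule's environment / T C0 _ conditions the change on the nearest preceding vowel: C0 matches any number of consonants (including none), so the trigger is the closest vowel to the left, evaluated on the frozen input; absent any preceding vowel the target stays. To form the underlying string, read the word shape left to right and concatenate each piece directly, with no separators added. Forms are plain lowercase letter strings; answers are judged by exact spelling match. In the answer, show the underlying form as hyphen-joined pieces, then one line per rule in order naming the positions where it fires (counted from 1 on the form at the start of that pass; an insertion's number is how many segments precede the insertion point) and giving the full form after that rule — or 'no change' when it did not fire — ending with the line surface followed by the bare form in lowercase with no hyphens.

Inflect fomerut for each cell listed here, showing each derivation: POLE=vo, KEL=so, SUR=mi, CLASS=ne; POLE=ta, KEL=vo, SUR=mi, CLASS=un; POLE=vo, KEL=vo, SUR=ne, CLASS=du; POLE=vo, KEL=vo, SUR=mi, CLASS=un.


cell POLE=vo, KEL=so, SUR=mi, CLASS=ne:
underlying: fomerut-pn-e-ri-nta
1. k -> g, p -> b, s -> z, t -> d / V _ V: no change
2. e -> o, i -> u / B C0 _: fires at position(s) 4, 10: fomorutpnorinta
surface: fomorutpnorinta

cell POLE=ta, KEL=vo, SUR=mi, CLASS=un:
underlying: fomerut-ga-el-ri-ti
1. k -> g, p -> b, s -> z, t -> d / V _ V: fires at position(s) 14: fomerutgaelridi
2. e -> o, i -> u / B C0 _: fires at position(s) 4, 10: fomorutgaolridi
surface: fomorutgaolridi

cell POLE=vo, KEL=vo, SUR=ne, CLASS=du:
underlying: fomerut-pn-am-tat-ti
1. k -> g, p -> b, s -> z, t -> d / V _ V: no change
2. e -> o, i -> u / B C0 _: fires at position(s) 4, 16: fomorutpnamtattu
surface: fomorutpnamtattu

cell POLE=vo, KEL=vo, SUR=mi, CLASS=un:
underlying: fomerut-pn-el-ri-ti
1. k -> g, p -> b, s -> z, t -> d / V _ V: fires at position(s) 14: fomerutpnelridi
2. e -> o, i -> u / B C0 _: fires at position(s) 4, 10: fomorutpnolridi
surface: fomorutpnolridi


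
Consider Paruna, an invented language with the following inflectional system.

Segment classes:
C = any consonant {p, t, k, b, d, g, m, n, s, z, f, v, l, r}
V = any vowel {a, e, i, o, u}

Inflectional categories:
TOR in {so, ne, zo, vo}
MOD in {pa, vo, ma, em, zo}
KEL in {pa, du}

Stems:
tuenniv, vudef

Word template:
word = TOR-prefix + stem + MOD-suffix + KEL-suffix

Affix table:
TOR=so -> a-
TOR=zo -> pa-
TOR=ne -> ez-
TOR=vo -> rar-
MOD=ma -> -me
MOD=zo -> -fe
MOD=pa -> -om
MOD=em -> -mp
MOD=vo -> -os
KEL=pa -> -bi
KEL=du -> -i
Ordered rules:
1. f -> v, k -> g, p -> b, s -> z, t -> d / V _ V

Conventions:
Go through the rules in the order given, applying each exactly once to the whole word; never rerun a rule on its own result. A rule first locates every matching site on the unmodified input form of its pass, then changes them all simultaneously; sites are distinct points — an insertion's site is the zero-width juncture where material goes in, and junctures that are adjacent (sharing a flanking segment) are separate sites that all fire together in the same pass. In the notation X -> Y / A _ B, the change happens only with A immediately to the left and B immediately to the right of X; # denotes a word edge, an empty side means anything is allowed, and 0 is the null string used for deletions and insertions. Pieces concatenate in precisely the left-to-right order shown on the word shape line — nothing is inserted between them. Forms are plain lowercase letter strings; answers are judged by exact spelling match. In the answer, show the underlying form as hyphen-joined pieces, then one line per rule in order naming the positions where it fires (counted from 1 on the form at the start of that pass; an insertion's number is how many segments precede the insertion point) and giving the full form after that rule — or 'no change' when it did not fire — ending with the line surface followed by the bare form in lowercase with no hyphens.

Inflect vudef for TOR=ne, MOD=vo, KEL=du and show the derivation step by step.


underlying: ez-vudef-os-i
1. f -> v, k -> g, p -> b, s -> z, t -> d / V _ V: fires at position(s) 7, 9: ezvudevozi
surface: ezvudevozi


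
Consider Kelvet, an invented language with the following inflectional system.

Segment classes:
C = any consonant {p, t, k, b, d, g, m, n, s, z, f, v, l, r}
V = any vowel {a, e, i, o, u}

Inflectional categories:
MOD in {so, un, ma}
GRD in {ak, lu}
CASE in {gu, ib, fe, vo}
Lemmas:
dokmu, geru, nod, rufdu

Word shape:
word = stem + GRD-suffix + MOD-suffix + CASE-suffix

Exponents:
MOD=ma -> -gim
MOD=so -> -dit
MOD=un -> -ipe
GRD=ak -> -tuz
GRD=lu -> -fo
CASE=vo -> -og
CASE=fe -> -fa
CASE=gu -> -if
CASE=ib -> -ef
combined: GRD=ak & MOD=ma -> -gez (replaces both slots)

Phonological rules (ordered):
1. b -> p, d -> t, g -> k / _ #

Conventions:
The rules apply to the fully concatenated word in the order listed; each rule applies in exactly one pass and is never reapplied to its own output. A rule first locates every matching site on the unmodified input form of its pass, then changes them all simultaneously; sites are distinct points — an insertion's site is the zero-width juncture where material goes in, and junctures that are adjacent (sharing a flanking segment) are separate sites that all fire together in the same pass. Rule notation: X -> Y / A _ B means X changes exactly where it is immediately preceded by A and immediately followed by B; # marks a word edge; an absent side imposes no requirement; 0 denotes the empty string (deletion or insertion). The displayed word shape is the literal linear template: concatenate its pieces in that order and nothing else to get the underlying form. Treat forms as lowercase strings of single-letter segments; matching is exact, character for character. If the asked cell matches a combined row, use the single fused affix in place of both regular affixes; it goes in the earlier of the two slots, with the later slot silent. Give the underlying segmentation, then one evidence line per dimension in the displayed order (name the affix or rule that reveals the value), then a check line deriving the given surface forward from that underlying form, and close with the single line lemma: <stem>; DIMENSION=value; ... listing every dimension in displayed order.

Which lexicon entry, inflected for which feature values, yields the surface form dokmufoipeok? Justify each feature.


underlying: dokmu-fo-ipe-og
MOD=un - signalled by the affix -ipe
GRD=lu - signalled by the affix -fo
CASE=vo - signalled by the affix -og
check: dokmufoipeog -> dokmufoipeok
lemma: dokmu; MOD=un; GRD=lu; CASE=vo


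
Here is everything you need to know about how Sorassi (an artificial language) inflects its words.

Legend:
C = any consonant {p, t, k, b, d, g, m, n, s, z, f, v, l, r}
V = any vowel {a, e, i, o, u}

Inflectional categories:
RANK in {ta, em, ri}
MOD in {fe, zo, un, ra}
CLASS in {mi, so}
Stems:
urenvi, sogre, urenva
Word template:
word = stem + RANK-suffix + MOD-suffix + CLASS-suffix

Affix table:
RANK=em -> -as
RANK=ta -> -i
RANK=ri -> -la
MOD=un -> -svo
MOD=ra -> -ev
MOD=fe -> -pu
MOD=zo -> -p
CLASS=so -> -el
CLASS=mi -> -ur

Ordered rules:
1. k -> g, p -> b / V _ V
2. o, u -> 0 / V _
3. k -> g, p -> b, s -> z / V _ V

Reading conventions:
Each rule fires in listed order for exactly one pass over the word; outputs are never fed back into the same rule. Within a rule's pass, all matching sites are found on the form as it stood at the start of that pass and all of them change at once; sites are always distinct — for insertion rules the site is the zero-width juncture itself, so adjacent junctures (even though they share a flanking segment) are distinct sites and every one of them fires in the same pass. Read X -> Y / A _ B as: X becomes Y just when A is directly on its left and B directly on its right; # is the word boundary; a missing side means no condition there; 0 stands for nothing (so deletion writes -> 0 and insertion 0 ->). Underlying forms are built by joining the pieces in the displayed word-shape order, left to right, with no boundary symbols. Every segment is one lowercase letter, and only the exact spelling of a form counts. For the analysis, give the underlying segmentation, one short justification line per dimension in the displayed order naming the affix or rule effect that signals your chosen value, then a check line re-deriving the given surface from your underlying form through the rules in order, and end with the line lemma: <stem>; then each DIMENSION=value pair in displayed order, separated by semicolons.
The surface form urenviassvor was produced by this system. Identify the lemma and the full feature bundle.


underlying: urenvi-as-svo-ur
RANK=em - signalled by the affix -as
MOD=un - signalled by the affix -svo
CLASS=mi - signalled by the affix -ur
check: urenviassvour -> urenviassvour -> urenviassvor -> urenviassvor
lemma: urenvi; RANK=em; MOD=un; CLASS=mi


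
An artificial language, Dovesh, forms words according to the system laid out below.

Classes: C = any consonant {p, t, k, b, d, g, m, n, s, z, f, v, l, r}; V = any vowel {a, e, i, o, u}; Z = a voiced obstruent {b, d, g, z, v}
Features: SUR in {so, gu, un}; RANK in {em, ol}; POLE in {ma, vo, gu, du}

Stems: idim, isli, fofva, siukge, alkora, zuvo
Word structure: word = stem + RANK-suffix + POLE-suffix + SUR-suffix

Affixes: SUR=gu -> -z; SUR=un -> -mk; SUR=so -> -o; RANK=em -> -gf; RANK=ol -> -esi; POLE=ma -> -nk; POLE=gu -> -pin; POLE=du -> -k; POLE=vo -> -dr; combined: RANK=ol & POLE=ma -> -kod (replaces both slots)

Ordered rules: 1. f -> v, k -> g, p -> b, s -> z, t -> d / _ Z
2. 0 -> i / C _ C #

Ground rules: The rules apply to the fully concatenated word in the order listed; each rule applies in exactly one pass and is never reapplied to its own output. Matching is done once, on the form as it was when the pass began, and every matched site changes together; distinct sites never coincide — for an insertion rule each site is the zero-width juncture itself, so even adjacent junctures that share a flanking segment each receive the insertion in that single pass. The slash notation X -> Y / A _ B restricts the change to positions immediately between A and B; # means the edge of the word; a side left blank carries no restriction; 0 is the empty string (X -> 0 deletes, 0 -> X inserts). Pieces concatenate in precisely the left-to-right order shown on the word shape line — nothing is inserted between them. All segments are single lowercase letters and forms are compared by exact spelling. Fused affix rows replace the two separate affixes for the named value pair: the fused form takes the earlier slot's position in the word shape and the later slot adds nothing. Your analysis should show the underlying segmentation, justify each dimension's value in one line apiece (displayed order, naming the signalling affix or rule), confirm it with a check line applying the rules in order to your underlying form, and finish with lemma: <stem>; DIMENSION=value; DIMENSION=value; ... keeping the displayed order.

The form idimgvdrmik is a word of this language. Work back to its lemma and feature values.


underlying: idim-gf-dr-mk
SUR=un - signalled by the affix -mk
RANK=em - signalled by the affix -gf
POLE=vo - signalled by the affix -dr
check: idimgfdrmk -> idimgvdrmk -> idimgvdrmik
lemma: idim; SUR=un; RANK=em; POLE=vo


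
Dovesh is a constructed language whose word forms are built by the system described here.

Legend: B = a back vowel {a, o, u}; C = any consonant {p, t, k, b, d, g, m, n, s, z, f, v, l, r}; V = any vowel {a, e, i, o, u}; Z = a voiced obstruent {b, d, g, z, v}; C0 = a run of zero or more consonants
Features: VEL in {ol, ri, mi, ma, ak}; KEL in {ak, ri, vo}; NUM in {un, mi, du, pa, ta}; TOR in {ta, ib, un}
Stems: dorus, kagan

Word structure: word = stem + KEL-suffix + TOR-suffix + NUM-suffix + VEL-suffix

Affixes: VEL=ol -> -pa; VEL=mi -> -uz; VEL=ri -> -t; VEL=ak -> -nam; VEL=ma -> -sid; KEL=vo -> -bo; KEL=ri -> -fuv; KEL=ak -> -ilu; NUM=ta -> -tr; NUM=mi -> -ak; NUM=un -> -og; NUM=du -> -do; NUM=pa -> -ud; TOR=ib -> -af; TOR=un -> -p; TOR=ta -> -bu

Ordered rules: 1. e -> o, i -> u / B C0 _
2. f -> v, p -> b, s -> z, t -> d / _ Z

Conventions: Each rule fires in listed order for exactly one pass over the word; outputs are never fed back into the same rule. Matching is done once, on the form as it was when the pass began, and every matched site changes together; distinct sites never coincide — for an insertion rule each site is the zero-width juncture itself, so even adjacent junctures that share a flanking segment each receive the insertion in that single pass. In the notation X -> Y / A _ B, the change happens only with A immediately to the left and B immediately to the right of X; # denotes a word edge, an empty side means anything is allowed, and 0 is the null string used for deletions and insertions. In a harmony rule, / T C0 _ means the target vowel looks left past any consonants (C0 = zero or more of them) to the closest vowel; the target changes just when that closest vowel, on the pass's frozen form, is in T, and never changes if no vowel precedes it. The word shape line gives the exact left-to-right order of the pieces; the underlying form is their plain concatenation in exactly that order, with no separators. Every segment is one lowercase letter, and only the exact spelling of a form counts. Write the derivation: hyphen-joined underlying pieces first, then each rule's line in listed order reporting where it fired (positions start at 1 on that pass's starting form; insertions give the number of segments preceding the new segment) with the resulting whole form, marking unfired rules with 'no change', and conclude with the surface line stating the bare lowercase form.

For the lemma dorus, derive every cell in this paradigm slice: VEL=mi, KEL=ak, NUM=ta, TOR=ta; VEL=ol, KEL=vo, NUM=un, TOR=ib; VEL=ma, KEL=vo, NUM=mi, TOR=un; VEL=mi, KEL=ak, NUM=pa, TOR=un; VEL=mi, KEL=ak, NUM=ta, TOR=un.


cell VEL=mi, KEL=ak, NUM=ta, TOR=ta:
underlying: dorus-ilu-bu-tr-uz
1. e -> o, i -> u / B C0 _: fires at position(s) 6: dorusulubutruz
2. f -> v, p -> b, s -> z, t -> d / _ Z: no change
surface: dorusulubutruz

cell VEL=ol, KEL=vo, NUM=un, TOR=ib:
underlying: dorus-bo-af-og-pa
1. e -> o, i -> u / B C0 _: no change
2. f -> v, p -> b, s -> z, t -> d / _ Z: fires at position(s) 5: doruzboafogpa
surface: doruzboafogpa

cell VEL=ma, KEL=vo, NUM=mi, TOR=un:
underlying: dorus-bo-p-ak-sid
1. e -> o, i -> u / B C0 _: fires at position(s) 12: dorusbopaksud
2. f -> v, p -> b, s -> z, t -> d / _ Z: fires at position(s) 5: doruzbopaksud
surface: doruzbopaksud

cell VEL=mi, KEL=ak, NUM=pa, TOR=un:
underlying: dorus-ilu-p-ud-uz
1. e -> o, i -> u / B C0 _: fires at position(s) 6: dorusulupuduz
2. f -> v, p -> b, s -> z, t -> d / _ Z: no change
surface: dorusulupuduz

cell VEL=mi, KEL=ak, NUM=ta, TOR=un:
underlying: dorus-ilu-p-tr-uz
1. e -> o, i -> u / B C0 _: fires at position(s) 6: dorusuluptruz
2. f -> v, p -> b, s -> z, t -> d / _ Z: no change
surface: dorusuluptruz


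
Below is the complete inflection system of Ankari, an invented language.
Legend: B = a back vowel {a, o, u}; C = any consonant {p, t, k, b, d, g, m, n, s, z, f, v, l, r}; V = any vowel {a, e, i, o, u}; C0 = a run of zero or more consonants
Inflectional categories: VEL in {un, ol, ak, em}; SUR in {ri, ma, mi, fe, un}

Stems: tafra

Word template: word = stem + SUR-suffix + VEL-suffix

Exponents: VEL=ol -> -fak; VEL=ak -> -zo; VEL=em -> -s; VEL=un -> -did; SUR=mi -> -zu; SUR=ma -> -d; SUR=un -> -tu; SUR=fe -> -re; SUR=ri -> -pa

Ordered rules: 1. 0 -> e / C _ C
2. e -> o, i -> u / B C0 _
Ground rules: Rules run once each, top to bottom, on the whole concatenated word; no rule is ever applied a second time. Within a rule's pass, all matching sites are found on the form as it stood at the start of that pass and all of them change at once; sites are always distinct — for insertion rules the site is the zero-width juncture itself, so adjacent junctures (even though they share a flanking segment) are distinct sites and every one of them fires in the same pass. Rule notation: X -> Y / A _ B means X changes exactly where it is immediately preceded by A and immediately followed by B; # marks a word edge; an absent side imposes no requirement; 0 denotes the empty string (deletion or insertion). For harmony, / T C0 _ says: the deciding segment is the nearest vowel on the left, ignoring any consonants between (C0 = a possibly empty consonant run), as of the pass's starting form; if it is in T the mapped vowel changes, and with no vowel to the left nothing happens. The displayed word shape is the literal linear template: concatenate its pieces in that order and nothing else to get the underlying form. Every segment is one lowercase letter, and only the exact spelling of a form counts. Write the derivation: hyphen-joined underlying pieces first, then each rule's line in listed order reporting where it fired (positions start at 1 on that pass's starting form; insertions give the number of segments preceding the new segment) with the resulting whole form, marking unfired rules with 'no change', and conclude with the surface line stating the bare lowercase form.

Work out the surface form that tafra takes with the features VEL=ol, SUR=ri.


underlying: tafra-pa-fak
1. 0 -> e / C _ C: inserts after position(s) 3: taferapafak
2. e -> o, i -> u / B C0 _: fires at position(s) 4: taforapafak
surface: taforapafak
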